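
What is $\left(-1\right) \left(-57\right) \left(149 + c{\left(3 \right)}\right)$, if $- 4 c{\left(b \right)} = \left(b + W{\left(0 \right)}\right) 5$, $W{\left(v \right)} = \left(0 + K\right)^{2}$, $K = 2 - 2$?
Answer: $\frac{33117}{4} \approx 8279.3$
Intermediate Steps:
$K = 0$
$W{\left(v \right)} = 0$ ($W{\left(v \right)} = \left(0 + 0\right)^{2} = 0^{2} = 0$)
$c{\left(b \right)} = - \frac{5 b}{4}$ ($c{\left(b \right)} = - \frac{\left(b + 0\right) 5}{4} = - \frac{b 5}{4} = - \frac{5 b}{4}$)
$\left(-1\right) \left(-57\right) \left(149 + c{\left(3 \right)}\right) = \left(-1\right) \left(-57\right) \left(149 - \frac{15}{4}\right) = 57 \left(149 - \frac{15}{4}\right) = 57 \cdot \frac{581}{4} = \frac{33117}{4}$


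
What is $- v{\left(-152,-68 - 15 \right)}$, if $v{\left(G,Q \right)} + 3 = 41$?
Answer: $-38$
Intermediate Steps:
$v{\left(G,Q \right)} = 38$ ($v{\left(G,Q \right)} = -3 + 41 = 38$)
$- v{\left(-152,-68 - 15 \right)} = \left(-1\right) 38 = -38$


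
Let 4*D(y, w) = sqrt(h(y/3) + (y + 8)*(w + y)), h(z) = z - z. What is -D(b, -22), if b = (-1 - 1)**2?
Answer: -3*I*sqrt(6)/2 ≈ -3.6742*I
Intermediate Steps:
h(z) = 0
b = 4 (b = (-2)**2 = 4)
D(y, w) = sqrt((8 + y)*(w + y))/4 (D(y, w) = sqrt(0 + (y + 8)*(w + y))/4 = sqrt(0 + (8 + y)*(w + y))/4 = sqrt((8 + y)*(w + y))/4)
-D(b, -22) = -sqrt(4**2 + 8*(-22) + 8*4 - 22*4)/4 = -sqrt(16 - 176 + 32 - 88)/4 = -sqrt(-216)/4 = -6*I*sqrt(6)/4 = -3*I*sqrt(6)/2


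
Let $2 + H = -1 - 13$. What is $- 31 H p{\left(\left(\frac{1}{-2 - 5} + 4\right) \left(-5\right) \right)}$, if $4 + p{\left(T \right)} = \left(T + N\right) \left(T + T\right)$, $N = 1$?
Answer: $\frac{17044544}{49} \approx 3.4785 \cdot 10^{5}$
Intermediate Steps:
$p{\left(T \right)} = -4 + 2 T \left(1 + T\right)$ ($p{\left(T \right)} = -4 + \left(T + 1\right) \left(T + T\right) = -4 + \left(1 + T\right) 2 T = -4 + 2 T \left(1 + T\right)$)
$H = -16$ ($H = -2 - 14 = -16$)
$- 31 H p{\left(\left(\frac{1}{-2 - 5} + 4\right) \left(-5\right) \right)} = \left(-31\right) \left(-16\right) \left(-4 + 2 \left(\frac{1}{-2 - 5} + 4\right) \left(-5\right) + 2 \left(\left(\frac{1}{-2 - 5} + 4\right) \left(-5\right)\right)^{2}\right) = 496 \left(-4 + 2 \left(\frac{1}{-7} + 4\right) \left(-5\right) + 2 \left(\left(\frac{1}{-7} + 4\right) \left(-5\right)\right)^{2}\right) = 496 \left(-4 + 2 \left(- \frac{1}{7} + 4\right) \left(-5\right) + 2 \left(\left(- \frac{1}{7} + 4\right) \left(-5\right)\right)^{2}\right) = 496 \left(-4 + 2 \cdot \frac{27}{7} \left(-5\right) + 2 \left(\frac{27}{7} \left(-5\right)\right)^{2}\right) = 496 \left(-4 + 2 \left(- \frac{135}{7}\right) + 2 \left(- \frac{135}{7}\right)^{2}\right) = 496 \left(-4 - \frac{270}{7} + 2 \cdot \frac{18225}{49}\right) = 496 \left(-4 - \frac{270}{7} + \frac{36450}{49}\right) = 496 \cdot \frac{34364}{49} = \frac{17044544}{49}$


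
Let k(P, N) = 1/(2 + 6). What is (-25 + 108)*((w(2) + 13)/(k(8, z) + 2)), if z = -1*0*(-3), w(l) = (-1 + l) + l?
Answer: 10624/17 ≈ 624.94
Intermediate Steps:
w(l) = -1 + 2*l
z = 0 (z = 0*(-3) = 0)
k(P, N) = ⅛ (k(P, N) = 1/8 = ⅛)
(-25 + 108)*((w(2) + 13)/(k(8, z) + 2)) = (-25 + 108)*(((-1 + 2*2) + 13)/(⅛ + 2)) = 83*(((-1 + 4) + 13)/(17/8)) = 83*((3 + 13)*(8/17)) = 83*(16*(8/17)) = 83*(128/17) = 10624/17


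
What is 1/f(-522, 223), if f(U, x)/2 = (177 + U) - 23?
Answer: -1/736 ≈ -0.0013587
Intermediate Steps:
f(U, x) = 308 + 2*U (f(U, x) = 2*((177 + U) - 23) = 2*(154 + U) = 308 + 2*U)
1/f(-522, 223) = 1/(308 + 2*(-522)) = 1/(308 - 1044) = 1/(-736) = -1/736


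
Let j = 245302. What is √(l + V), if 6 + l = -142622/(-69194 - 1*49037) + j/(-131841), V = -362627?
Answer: I*√9790148956301391846985557/5195897757 ≈ 602.19*I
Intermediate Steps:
l = -103725033286/15587693271 (l = -6 + (-142622/(-69194 - 1*49037) + 245302/(-131841)) = -6 + (-142622/(-69194 - 49037) + 245302*(-1/131841)) = -6 + (-142622/(-118231) - 245302/131841) = -6 + (-142622*(-1/118231) - 245302/131841) = -6 + (142622/118231 - 245302/131841) = -6 - 10198873660/15587693271 = -103725033286/15587693271 ≈ -6.6543)
√(l + V) = √(-103725033286/15587693271 - 362627) = √(-5652622172816203/15587693271) = I*√9790148956301391846985557/5195897757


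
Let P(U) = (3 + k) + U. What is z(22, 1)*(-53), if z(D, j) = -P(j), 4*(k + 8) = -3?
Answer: -1007/4 ≈ -251.75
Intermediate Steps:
k = -35/4 (k = -8 + (¼)*(-3) = -8 - ¾ = -35/4 ≈ -8.7500)
P(U) = -23/4 + U (P(U) = (3 - 35/4) + U = -23/4 + U)
z(D, j) = 23/4 - j (z(D, j) = -(-23/4 + j) = 23/4 - j)
z(22, 1)*(-53) = (23/4 - 1*1)*(-53) = (23/4 - 1)*(-53) = (19/4)*(-53) = -1007/4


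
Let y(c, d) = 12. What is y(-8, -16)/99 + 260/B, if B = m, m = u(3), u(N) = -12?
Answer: -237/11 ≈ -21.545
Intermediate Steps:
m = -12
B = -12
y(-8, -16)/99 + 260/B = 12/99 + 260/(-12) = 12*(1/99) + 260*(-1/12) = 4/33 - 65/3 = -237/11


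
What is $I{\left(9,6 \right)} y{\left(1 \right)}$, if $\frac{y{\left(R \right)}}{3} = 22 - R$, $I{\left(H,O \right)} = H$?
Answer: $567$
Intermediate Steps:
$y{\left(R \right)} = 66 - 3 R$ ($y{\left(R \right)} = 3 \left(22 - R\right) = 66 - 3 R$)
$I{\left(9,6 \right)} y{\left(1 \right)} = 9 \left(66 - 3\right) = 9 \cdot 63 = 567$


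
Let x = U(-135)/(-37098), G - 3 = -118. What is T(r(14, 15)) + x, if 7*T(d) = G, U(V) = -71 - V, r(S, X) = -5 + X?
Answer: -2133359/129843 ≈ -16.430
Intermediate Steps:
G = -115 (G = 3 - 118 = -115)
T(d) = -115/7 (T(d) = (1/7)*(-115) = -115/7)
x = -32/18549 (x = (-71 - 1*(-135))/(-37098) = (-71 + 135)*(-1/37098) = 64*(-1/37098) = -32/18549 ≈ -0.0017252)
T(r(14, 15)) + x = -115/7 - 32/18549 = -2133359/129843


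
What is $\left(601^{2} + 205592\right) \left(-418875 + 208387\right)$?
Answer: $-119303124984$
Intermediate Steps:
$\left(601^{2} + 205592\right) \left(-418875 + 208387\right) = \left(361201 + 205592\right) \left(-210488\right) = 566793 \left(-210488\right) = -119303124984$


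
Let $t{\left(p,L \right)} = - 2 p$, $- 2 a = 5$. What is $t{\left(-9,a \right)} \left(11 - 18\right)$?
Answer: $-126$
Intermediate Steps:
$a = - \frac{5}{2}$ ($a = \left(- \frac{1}{2}\right) 5 = - \frac{5}{2} \approx -2.5$)
$t{\left(-9,a \right)} \left(11 - 18\right) = \left(-2\right) \left(-9\right) \left(11 - 18\right) = 18 \left(-7\right) = -126$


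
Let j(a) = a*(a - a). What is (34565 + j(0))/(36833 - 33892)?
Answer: 34565/2941 ≈ 11.753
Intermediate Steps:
j(a) = 0 (j(a) = a*0 = 0)
(34565 + j(0))/(36833 - 33892) = (34565 + 0)/(36833 - 33892) = 34565/2941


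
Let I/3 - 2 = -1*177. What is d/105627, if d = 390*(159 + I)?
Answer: -47580/35209 ≈ -1.3514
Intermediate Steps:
I = -525 (I = 6 + 3*(-1*177) = 6 + 3*(-177) = 6 - 531 = -525)
d = -142740 (d = 390*(159 - 525) = 390*(-366) = -142740)
d/105627 = -142740/105627 = -142740*1/105627 = -47580/35209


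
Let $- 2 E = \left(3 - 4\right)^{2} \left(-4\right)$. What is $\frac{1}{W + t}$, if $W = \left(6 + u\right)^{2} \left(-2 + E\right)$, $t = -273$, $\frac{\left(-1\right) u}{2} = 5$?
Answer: $- \frac{1}{273} \approx -0.003663$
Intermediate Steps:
$u = -10$ ($u = \left(-2\right) 5 = -10$)
$E = 2$ ($E = - \frac{\left(3 - 4\right)^{2} \left(-4\right)}{2} = - \frac{\left(-1\right)^{2} \left(-4\right)}{2} = - \frac{1 \left(-4\right)}{2} = \left(- \frac{1}{2}\right) \left(-4\right) = 2$)
$W = 0$ ($W = \left(6 - 10\right)^{2} \left(-2 + 2\right) = \left(-4\right)^{2} \cdot 0 = 16 \cdot 0 = 0$)
$\frac{1}{W + t} = \frac{1}{0 - 273} = \frac{1}{-273} = - \frac{1}{273}$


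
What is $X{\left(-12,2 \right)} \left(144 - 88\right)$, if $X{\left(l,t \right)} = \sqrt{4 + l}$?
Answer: $112 i \sqrt{2} \approx 158.39 i$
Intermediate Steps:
$X{\left(-12,2 \right)} \left(144 - 88\right) = \sqrt{4 - 12} \left(144 - 88\right) = \sqrt{-8} \cdot 56 = 2 i \sqrt{2} \cdot 56 = 112 i \sqrt{2}$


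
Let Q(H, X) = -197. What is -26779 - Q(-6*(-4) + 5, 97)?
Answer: -26582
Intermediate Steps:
-26779 - Q(-6*(-4) + 5, 97) = -26779 - 1*(-197) = -26779 + 197 = -26582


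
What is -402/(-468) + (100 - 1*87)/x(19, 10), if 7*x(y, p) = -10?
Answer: -1607/195 ≈ -8.2410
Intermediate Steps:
x(y, p) = -10/7 (x(y, p) = (⅐)*(-10) = -10/7)
-402/(-468) + (100 - 1*87)/x(19, 10) = -402/(-468) + (100 - 1*87)/(-10/7) = -402*(-1/468) + (100 - 87)*(-7/10) = 67/78 + 13*(-7/10) = 67/78 - 91/10 = -1607/195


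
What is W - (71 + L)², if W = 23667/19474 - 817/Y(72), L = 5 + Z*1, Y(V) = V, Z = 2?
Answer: -610339499/100152 ≈ -6094.1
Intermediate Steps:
L = 7 (L = 5 + 2*1 = 5 + 2 = 7)
W = -1014731/100152 (W = 23667/19474 - 817/72 = 23667*(1/19474) - 817*1/72 = 3381/2782 - 817/72 = -1014731/100152 ≈ -10.132)
W - (71 + L)² = -1014731/100152 - (71 + 7)² = -1014731/100152 - 1*78² = -1014731/100152 - 1*6084 = -1014731/100152 - 6084 = -610339499/100152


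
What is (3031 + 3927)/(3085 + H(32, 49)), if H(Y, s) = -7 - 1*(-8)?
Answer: 3479/1543 ≈ 2.2547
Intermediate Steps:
H(Y, s) = 1 (H(Y, s) = -7 + 8 = 1)
(3031 + 3927)/(3085 + H(32, 49)) = (3031 + 3927)/(3085 + 1) = 6958/3086 = 6958*(1/3086) = 3479/1543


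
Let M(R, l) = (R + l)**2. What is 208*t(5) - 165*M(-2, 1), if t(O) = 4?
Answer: 667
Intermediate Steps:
208*t(5) - 165*M(-2, 1) = 208*4 - 165*(-2 + 1)**2 = 832 - 165*(-1)**2 = 832 - 165*1 = 832 - 165 = 667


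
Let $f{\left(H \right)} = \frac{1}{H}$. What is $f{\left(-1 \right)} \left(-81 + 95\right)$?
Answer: $-14$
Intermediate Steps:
$f{\left(-1 \right)} \left(-81 + 95\right) = \frac{-81 + 95}{-1} = \left(-1\right) 14 = -14$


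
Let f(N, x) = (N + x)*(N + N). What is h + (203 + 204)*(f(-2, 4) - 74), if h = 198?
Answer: -33176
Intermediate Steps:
f(N, x) = 2*N*(N + x) (f(N, x) = (N + x)*(2*N) = 2*N*(N + x))
h + (203 + 204)*(f(-2, 4) - 74) = 198 + (203 + 204)*(2*(-2)*(-2 + 4) - 74) = 198 + 407*(2*(-2)*2 - 74) = 198 + 407*(-8 - 74) = 198 + 407*(-82) = 198 - 33374 = -33176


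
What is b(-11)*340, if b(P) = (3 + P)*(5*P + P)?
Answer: 179520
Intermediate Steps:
b(P) = 6*P*(3 + P) (b(P) = (3 + P)*(6*P) = 6*P*(3 + P))
b(-11)*340 = (6*(-11)*(3 - 11))*340 = (6*(-11)*(-8))*340 = 528*340 = 179520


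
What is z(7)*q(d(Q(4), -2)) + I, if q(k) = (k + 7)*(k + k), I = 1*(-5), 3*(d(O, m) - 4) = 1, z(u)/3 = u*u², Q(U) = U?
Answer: 303197/3 ≈ 1.0107e+5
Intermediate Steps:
z(u) = 3*u³ (z(u) = 3*(u*u²) = 3*u³)
d(O, m) = 13/3 (d(O, m) = 4 + (⅓)*1 = 4 + ⅓ = 13/3)
I = -5
q(k) = 2*k*(7 + k) (q(k) = (7 + k)*(2*k) = 2*k*(7 + k))
z(7)*q(d(Q(4), -2)) + I = (3*7³)*(2*(13/3)*(7 + 13/3)) - 5 = (3*343)*(2*(13/3)*(34/3)) - 5 = 1029*(884/9) - 5 = 303212/3 - 5 = 303197/3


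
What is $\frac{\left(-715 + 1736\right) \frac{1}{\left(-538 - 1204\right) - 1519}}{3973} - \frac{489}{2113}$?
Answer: $- \frac{6337618390}{27375928689} \approx -0.2315$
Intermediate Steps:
$\frac{\left(-715 + 1736\right) \frac{1}{\left(-538 - 1204\right) - 1519}}{3973} - \frac{489}{2113} = \frac{1021}{-1742 - 1519} \cdot \frac{1}{3973} - \frac{489}{2113} = \frac{1021}{-3261} \cdot \frac{1}{3973} - \frac{489}{2113} = 1021 \left(- \frac{1}{3261}\right) \frac{1}{3973} - \frac{489}{2113} = \left(- \frac{1021}{3261}\right) \frac{1}{3973} - \frac{489}{2113} = - \frac{1021}{12955953} - \frac{489}{2113} = - \frac{6337618390}{27375928689}$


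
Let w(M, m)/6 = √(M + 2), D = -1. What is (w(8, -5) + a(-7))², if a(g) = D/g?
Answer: 17641/49 + 12*√10/7 ≈ 365.44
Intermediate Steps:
w(M, m) = 6*√(2 + M) (w(M, m) = 6*√(M + 2) = 6*√(2 + M))
a(g) = -1/g
(w(8, -5) + a(-7))² = (6*√(2 + 8) - 1/(-7))² = (6*√10 - 1*(-⅐))² = (6*√10 + ⅐)² = (⅐ + 6*√10)²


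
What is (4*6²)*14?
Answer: 2016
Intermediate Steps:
(4*6²)*14 = (4*36)*14 = 144*14 = 2016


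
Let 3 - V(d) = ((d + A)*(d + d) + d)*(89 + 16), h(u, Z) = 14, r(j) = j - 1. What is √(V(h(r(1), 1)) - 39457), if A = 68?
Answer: 2*I*√70501 ≈ 531.04*I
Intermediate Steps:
r(j) = -1 + j
V(d) = 3 - 105*d - 210*d*(68 + d) (V(d) = 3 - ((d + 68)*(d + d) + d)*(89 + 16) = 3 - ((68 + d)*(2*d) + d)*105 = 3 - (2*d*(68 + d) + d)*105 = 3 - (d + 2*d*(68 + d))*105 = 3 - (105*d + 210*d*(68 + d)) = 3 + (-105*d - 210*d*(68 + d)) = 3 - 105*d - 210*d*(68 + d))
√(V(h(r(1), 1)) - 39457) = √((3 - 14385*14 - 210*14²) - 39457) = √((3 - 201390 - 210*196) - 39457) = √((3 - 201390 - 41160) - 39457) = √(-242547 - 39457) = √(-282004) = 2*I*√70501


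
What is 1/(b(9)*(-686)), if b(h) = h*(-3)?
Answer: 1/18522 ≈ 5.3990e-5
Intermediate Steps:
b(h) = -3*h
1/(b(9)*(-686)) = 1/(-3*9*(-686)) = 1/(-27*(-686)) = 1/18522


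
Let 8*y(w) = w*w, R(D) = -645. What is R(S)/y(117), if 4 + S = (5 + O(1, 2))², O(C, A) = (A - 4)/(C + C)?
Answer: -1720/4563 ≈ -0.37695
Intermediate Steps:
O(C, A) = (-4 + A)/(2*C) (O(C, A) = (-4 + A)/((2*C)) = (-4 + A)*(1/(2*C)) = (-4 + A)/(2*C))
S = 12 (S = -4 + (5 + (½)*(-4 + 2)/1)² = -4 + (5 + (½)*1*(-2))² = -4 + (5 - 1)² = -4 + 4² = -4 + 16 = 12)
y(w) = w²/8 (y(w) = (w*w)/8 = w²/8)
R(S)/y(117) = -645/((⅛)*117²) = -645/((⅛)*13689) = -645/13689/8 = -645*8/13689 = -1720/4563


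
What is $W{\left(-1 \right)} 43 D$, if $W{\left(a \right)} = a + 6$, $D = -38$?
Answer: $-8170$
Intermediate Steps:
$W{\left(a \right)} = 6 + a$
$W{\left(-1 \right)} 43 D = \left(6 - 1\right) 43 \left(-38\right) = 5 \cdot 43 \left(-38\right) = 215 \left(-38\right) = -8170$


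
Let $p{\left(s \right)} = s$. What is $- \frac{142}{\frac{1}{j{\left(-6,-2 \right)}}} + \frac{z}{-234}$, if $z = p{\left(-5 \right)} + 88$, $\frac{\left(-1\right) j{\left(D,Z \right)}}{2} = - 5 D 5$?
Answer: $\frac{9968317}{234} \approx 42600.0$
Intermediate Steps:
$j{\left(D,Z \right)} = 50 D$ ($j{\left(D,Z \right)} = - 2 - 5 D 5 = - 2 \left(- 25 D\right) = 50 D$)
$z = 83$ ($z = -5 + 88 = 83$)
$- \frac{142}{\frac{1}{j{\left(-6,-2 \right)}}} + \frac{z}{-234} = - \frac{142}{\frac{1}{50 \left(-6\right)}} + \frac{83}{-234} = - \frac{142}{\frac{1}{-300}} + 83 \left(- \frac{1}{234}\right) = - \frac{142}{- \frac{1}{300}} - \frac{83}{234} = \left(-142\right) \left(-300\right) - \frac{83}{234} = 42600 - \frac{83}{234} = \frac{9968317}{234}$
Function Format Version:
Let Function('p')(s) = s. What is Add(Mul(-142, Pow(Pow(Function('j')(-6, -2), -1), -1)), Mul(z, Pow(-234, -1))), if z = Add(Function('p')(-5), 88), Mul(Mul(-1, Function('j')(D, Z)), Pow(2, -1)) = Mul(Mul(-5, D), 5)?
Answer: Rational(9968317, 234) ≈ 42600.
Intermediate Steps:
Function('j')(D, Z) = Mul(50, D) (Function('j')(D, Z) = Mul(-2, Mul(Mul(-5, D), 5)) = Mul(-2, Mul(-25, D)) = Mul(50, D))
z = 83 (z = Add(-5, 88) = 83)
Add(Mul(-142, Pow(Pow(Function('j')(-6, -2), -1), -1)), Mul(z, Pow(-234, -1))) = Add(Mul(-142, Pow(Pow(Mul(50, -6), -1), -1)), Mul(83, Pow(-234, -1))) = Add(Mul(-142, Pow(Pow(-300, -1), -1)), Mul(83, Rational(-1, 234))) = Add(Mul(-142, Pow(Rational(-1, 300), -1)), Rational(-83, 234)) = Add(Mul(-142, -300), Rational(-83, 234)) = Add(42600, Rational(-83, 234)) = Rational(9968317, 234)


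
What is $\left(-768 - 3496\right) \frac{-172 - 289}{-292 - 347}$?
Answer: $- \frac{1965704}{639} \approx -3076.2$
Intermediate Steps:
$\left(-768 - 3496\right) \frac{-172 - 289}{-292 - 347} = - 4264 \left(- \frac{461}{-639}\right) = - 4264 \left(\left(-461\right) \left(- \frac{1}{639}\right)\right) = \left(-4264\right) \frac{461}{639} = - \frac{1965704}{639}$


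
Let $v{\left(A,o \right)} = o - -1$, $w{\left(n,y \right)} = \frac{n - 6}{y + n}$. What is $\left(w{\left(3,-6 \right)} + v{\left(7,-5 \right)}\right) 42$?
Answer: $-126$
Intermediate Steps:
$w{\left(n,y \right)} = \frac{-6 + n}{n + y}$
$v{\left(A,o \right)} = 1 + o$ ($v{\left(A,o \right)} = o + 1 = 1 + o$)
$\left(w{\left(3,-6 \right)} + v{\left(7,-5 \right)}\right) 42 = \left(\frac{-6 + 3}{3 - 6} + \left(1 - 5\right)\right) 42 = \left(\frac{1}{-3} \left(-3\right) - 4\right) 42 = \left(\left(- \frac{1}{3}\right) \left(-3\right) - 4\right) 42 = \left(1 - 4\right) 42 = \left(-3\right) 42 = -126$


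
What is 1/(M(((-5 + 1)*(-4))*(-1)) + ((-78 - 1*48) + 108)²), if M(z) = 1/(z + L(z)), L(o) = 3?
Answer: 13/4211 ≈ 0.0030872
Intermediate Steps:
M(z) = 1/(3 + z) (M(z) = 1/(z + 3) = 1/(3 + z))
1/(M(((-5 + 1)*(-4))*(-1)) + ((-78 - 1*48) + 108)²) = 1/(1/(3 + ((-5 + 1)*(-4))*(-1)) + ((-78 - 1*48) + 108)²) = 1/(1/(3 - 4*(-4)*(-1)) + ((-78 - 48) + 108)²) = 1/(1/(3 + 16*(-1)) + (-126 + 108)²) = 1/(1/(3 - 16) + (-18)²) = 1/(1/(-13) + 324) = 1/(-1/13 + 324) = 1/(4211/13) = 13/4211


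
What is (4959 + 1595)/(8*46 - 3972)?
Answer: -3277/1802 ≈ -1.8185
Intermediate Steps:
(4959 + 1595)/(8*46 - 3972) = 6554/(368 - 3972) = 6554/(-3604) = 6554*(-1/3604) = -3277/1802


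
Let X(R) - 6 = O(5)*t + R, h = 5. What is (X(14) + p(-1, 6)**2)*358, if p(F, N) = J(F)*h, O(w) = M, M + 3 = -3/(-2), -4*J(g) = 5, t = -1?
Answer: 173451/8 ≈ 21681.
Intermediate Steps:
J(g) = -5/4 (J(g) = -1/4*5 = -5/4)
M = -3/2 (M = -3 - 3/(-2) = -3 - 3*(-1/2) = -3 + 3/2 = -3/2 ≈ -1.5000)
O(w) = -3/2
p(F, N) = -25/4 (p(F, N) = -5/4*5 = -25/4)
X(R) = 15/2 + R (X(R) = 6 + (-3/2*(-1) + R) = 6 + (3/2 + R) = 15/2 + R)
(X(14) + p(-1, 6)**2)*358 = ((15/2 + 14) + (-25/4)**2)*358 = (43/2 + 625/16)*358 = (969/16)*358 = 173451/8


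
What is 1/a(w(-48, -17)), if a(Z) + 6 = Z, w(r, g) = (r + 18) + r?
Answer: -1/84 ≈ -0.011905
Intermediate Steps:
w(r, g) = 18 + 2*r (w(r, g) = (18 + r) + r = 18 + 2*r)
a(Z) = -6 + Z
1/a(w(-48, -17)) = 1/(-6 + (18 + 2*(-48))) = 1/(-6 + (18 - 96)) = 1/(-6 - 78) = 1/(-84) = -1/84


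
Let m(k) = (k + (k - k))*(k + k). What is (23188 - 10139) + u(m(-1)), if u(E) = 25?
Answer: 13074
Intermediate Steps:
m(k) = 2*k**2 (m(k) = (k + 0)*(2*k) = k*(2*k) = 2*k**2)
(23188 - 10139) + u(m(-1)) = (23188 - 10139) + 25 = 13049 + 25 = 13074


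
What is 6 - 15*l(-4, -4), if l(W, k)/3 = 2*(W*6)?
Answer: 2166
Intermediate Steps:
l(W, k) = 36*W (l(W, k) = 3*(2*(W*6)) = 3*(2*(6*W)) = 3*(12*W) = 36*W)
6 - 15*l(-4, -4) = 6 - 540*(-4) = 6 - 15*(-144) = 6 + 2160 = 2166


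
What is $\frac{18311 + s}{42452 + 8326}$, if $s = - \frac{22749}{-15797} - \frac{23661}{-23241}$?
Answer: $\frac{2241189270091}{6214179091302} \approx 0.36066$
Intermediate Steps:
$s = \frac{300827442}{122379359}$ ($s = \left(-22749\right) \left(- \frac{1}{15797}\right) - - \frac{7887}{7747} = \frac{22749}{15797} + \frac{7887}{7747} = \frac{300827442}{122379359} \approx 2.4582$)
$\frac{18311 + s}{42452 + 8326} = \frac{18311 + \frac{300827442}{122379359}}{42452 + 8326} = \frac{2241189270091}{122379359 \cdot 50778} = \frac{2241189270091}{122379359} \cdot \frac{1}{50778} = \frac{2241189270091}{6214179091302}$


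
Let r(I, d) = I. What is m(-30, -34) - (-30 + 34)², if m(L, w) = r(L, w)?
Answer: -46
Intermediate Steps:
m(L, w) = L
m(-30, -34) - (-30 + 34)² = -30 - (-30 + 34)² = -30 - 1*4² = -30 - 1*16 = -30 - 16 = -46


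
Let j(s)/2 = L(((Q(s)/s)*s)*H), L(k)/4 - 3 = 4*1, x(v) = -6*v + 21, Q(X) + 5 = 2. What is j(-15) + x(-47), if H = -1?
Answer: 359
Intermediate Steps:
Q(X) = -3 (Q(X) = -5 + 2 = -3)
x(v) = 21 - 6*v
L(k) = 28 (L(k) = 12 + 4*(4*1) = 12 + 4*4 = 12 + 16 = 28)
j(s) = 56 (j(s) = 2*28 = 56)
j(-15) + x(-47) = 56 + (21 - 6*(-47)) = 56 + (21 + 282) = 56 + 303 = 359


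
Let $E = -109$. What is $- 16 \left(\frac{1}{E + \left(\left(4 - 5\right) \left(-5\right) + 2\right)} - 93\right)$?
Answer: $\frac{75896}{51} \approx 1488.2$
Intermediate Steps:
$- 16 \left(\frac{1}{E + \left(\left(4 - 5\right) \left(-5\right) + 2\right)} - 93\right) = - 16 \left(\frac{1}{-109 + \left(\left(4 - 5\right) \left(-5\right) + 2\right)} - 93\right) = - 16 \left(\frac{1}{-109 + \left(\left(-1\right) \left(-5\right) + 2\right)} - 93\right) = - 16 \left(\frac{1}{-109 + \left(5 + 2\right)} - 93\right) = - 16 \left(\frac{1}{-109 + 7} - 93\right) = - 16 \left(\frac{1}{-102} - 93\right) = - 16 \left(- \frac{1}{102} - 93\right) = \left(-16\right) \left(- \frac{9487}{102}\right) = \frac{75896}{51}$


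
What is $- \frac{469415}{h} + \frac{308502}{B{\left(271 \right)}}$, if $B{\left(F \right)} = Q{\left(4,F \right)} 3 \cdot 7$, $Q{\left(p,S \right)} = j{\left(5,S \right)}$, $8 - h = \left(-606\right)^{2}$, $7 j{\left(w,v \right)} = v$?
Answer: $\frac{37890735617}{99518788} \approx 380.74$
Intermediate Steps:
$j{\left(w,v \right)} = \frac{v}{7}$
$h = -367228$ ($h = 8 - \left(-606\right)^{2} = 8 - 367236 = -367228$)
$Q{\left(p,S \right)} = \frac{S}{7}$
$B{\left(F \right)} = 3 F$ ($B{\left(F \right)} = \frac{F}{7} \cdot 3 \cdot 7 = \frac{3 F}{7} \cdot 7 = 3 F$)
$- \frac{469415}{h} + \frac{308502}{B{\left(271 \right)}} = - \frac{469415}{-367228} + \frac{308502}{3 \cdot 271} = \left(-469415\right) \left(- \frac{1}{367228}\right) + \frac{308502}{813} = \frac{469415}{367228} + 308502 \cdot \frac{1}{813} = \frac{469415}{367228} + \frac{102834}{271} = \frac{37890735617}{99518788}$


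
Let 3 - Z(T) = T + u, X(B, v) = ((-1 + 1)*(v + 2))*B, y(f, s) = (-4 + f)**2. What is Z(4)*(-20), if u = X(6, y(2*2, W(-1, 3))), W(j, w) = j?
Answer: 20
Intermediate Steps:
X(B, v) = 0 (X(B, v) = (0*(2 + v))*B = 0*B = 0)
u = 0
Z(T) = 3 - T (Z(T) = 3 - (T + 0) = 3 - T)
Z(4)*(-20) = (3 - 1*4)*(-20) = (3 - 4)*(-20) = -1*(-20) = 20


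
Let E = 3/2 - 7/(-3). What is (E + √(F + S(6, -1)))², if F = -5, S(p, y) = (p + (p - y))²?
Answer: 6433/36 + 46*√41/3 ≈ 276.88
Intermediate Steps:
S(p, y) = (-y + 2*p)²
E = 23/6 (E = 3*(½) - 7*(-⅓) = 3/2 + 7/3 = 23/6 ≈ 3.8333)
(E + √(F + S(6, -1)))² = (23/6 + √(-5 + (-1*(-1) + 2*6)²))² = (23/6 + √(-5 + (1 + 12)²))² = (23/6 + √(-5 + 13²))² = (23/6 + √(-5 + 169))² = (23/6 + √164)² = (23/6 + 2*√41)²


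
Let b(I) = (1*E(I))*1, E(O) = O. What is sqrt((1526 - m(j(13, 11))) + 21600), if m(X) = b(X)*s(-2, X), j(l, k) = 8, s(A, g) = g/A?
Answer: sqrt(23158) ≈ 152.18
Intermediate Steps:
b(I) = I (b(I) = (1*I)*1 = I*1 = I)
m(X) = -X**2/2 (m(X) = X*(X/(-2)) = X*(X*(-1/2)) = X*(-X/2) = -X**2/2)
sqrt((1526 - m(j(13, 11))) + 21600) = sqrt((1526 - (-1)*8**2/2) + 21600) = sqrt((1526 - (-1)*64/2) + 21600) = sqrt((1526 - 1*(-32)) + 21600) = sqrt((1526 + 32) + 21600) = sqrt(1558 + 21600) = sqrt(23158)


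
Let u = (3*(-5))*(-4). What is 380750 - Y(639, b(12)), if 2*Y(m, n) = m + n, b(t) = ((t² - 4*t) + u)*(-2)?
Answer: 761173/2 ≈ 3.8059e+5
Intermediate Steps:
u = 60 (u = -15*(-4) = 60)
b(t) = -120 - 2*t² + 8*t (b(t) = ((t² - 4*t) + 60)*(-2) = (60 + t² - 4*t)*(-2) = -120 - 2*t² + 8*t)
Y(m, n) = m/2 + n/2 (Y(m, n) = (m + n)/2 = m/2 + n/2)
380750 - Y(639, b(12)) = 380750 - ((½)*639 + (-120 - 2*12² + 8*12)/2) = 380750 - (639/2 + (-120 - 2*144 + 96)/2) = 380750 - (639/2 + (-120 - 288 + 96)/2) = 380750 - (639/2 + (½)*(-312)) = 380750 - (639/2 - 156) = 380750 - 1*327/2 = 380750 - 327/2 = 761173/2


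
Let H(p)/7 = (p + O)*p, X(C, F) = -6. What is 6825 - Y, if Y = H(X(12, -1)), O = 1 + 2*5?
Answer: 7035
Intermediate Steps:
O = 11 (O = 1 + 10 = 11)
H(p) = 7*p*(11 + p) (H(p) = 7*((p + 11)*p) = 7*((11 + p)*p) = 7*(p*(11 + p)) = 7*p*(11 + p))
Y = -210 (Y = 7*(-6)*(11 - 6) = 7*(-6)*5 = -210)
6825 - Y = 6825 - 1*(-210) = 6825 + 210 = 7035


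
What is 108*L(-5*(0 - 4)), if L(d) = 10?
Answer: 1080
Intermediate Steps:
108*L(-5*(0 - 4)) = 108*10 = 1080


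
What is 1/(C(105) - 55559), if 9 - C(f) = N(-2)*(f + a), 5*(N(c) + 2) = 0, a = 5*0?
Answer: -1/55340 ≈ -1.8070e-5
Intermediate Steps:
a = 0
N(c) = -2 (N(c) = -2 + (⅕)*0 = -2 + 0 = -2)
C(f) = 9 + 2*f (C(f) = 9 - (-2)*(f + 0) = 9 - (-2)*f = 9 + 2*f)
1/(C(105) - 55559) = 1/((9 + 2*105) - 55559) = 1/((9 + 210) - 55559) = 1/(219 - 55559) = 1/(-55340) = -1/55340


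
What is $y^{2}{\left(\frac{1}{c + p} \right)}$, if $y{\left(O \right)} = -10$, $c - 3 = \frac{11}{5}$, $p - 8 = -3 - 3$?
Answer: $100$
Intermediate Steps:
$p = 2$ ($p = 8 - 6 = 2$)
$c = \frac{26}{5}$ ($c = 3 + \frac{11}{5} = \frac{26}{5} \approx 5.2$)
$y^{2}{\left(\frac{1}{c + p} \right)} = \left(-10\right)^{2} = 100$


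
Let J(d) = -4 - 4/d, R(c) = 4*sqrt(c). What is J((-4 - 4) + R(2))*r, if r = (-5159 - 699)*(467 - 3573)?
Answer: -54584844 + 9097474*sqrt(2) ≈ -4.1719e+7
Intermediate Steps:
r = 18194948 (r = -5858*(-3106) = 18194948)
J((-4 - 4) + R(2))*r = (-4 - 4/((-4 - 4) + 4*sqrt(2)))*18194948 = (-4 - 4/(-8 + 4*sqrt(2)))*18194948 = -72779792 - 72779792/(-8 + 4*sqrt(2))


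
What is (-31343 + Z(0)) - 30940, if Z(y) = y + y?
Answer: -62283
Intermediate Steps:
Z(y) = 2*y
(-31343 + Z(0)) - 30940 = (-31343 + 2*0) - 30940 = (-31343 + 0) - 30940 = -31343 - 30940 = -62283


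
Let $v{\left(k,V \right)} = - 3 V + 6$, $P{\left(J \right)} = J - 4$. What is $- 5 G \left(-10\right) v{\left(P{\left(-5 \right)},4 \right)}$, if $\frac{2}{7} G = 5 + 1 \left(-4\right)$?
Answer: $-1050$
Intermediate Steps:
$G = \frac{7}{2}$ ($G = \frac{7 \left(5 + 1 \left(-4\right)\right)}{2} = \frac{7 \left(5 - 4\right)}{2} = \frac{7}{2} \cdot 1 = \frac{7}{2} \approx 3.5$)
$P{\left(J \right)} = -4 + J$
$v{\left(k,V \right)} = 6 - 3 V$
$- 5 G \left(-10\right) v{\left(P{\left(-5 \right)},4 \right)} = \left(-5\right) \frac{7}{2} \left(-10\right) \left(6 - 12\right) = \left(- \frac{35}{2}\right) \left(-10\right) \left(6 - 12\right) = 175 \left(-6\right) = -1050$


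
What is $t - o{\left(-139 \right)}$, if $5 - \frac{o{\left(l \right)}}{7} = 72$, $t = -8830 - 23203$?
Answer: $-31564$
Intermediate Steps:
$t = -32033$
$o{\left(l \right)} = -469$ ($o{\left(l \right)} = 35 - 504 = -469$)
$t - o{\left(-139 \right)} = -32033 - -469 = -32033 + 469 = -31564$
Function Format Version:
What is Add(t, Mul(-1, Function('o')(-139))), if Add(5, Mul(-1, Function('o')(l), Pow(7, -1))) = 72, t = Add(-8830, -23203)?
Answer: -31564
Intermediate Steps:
t = -32033
Function('o')(l) = -469 (Function('o')(l) = Add(35, Mul(-7, 72)) = Add(35, -504) = -469)
Add(t, Mul(-1, Function('o')(-139))) = Add(-32033, Mul(-1, -469)) = Add(-32033, 469) = -31564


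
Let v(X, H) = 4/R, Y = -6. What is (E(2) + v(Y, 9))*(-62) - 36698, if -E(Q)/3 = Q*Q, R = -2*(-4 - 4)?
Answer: -71939/2 ≈ -35970.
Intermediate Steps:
R = 16 (R = -2*(-8) = 16)
E(Q) = -3*Q**2 (E(Q) = -3*Q*Q = -3*Q**2)
v(X, H) = 1/4 (v(X, H) = 4/16 = 4*(1/16) = 1/4)
(E(2) + v(Y, 9))*(-62) - 36698 = (-3*2**2 + 1/4)*(-62) - 36698 = (-3*4 + 1/4)*(-62) - 36698 = (-12 + 1/4)*(-62) - 36698 = -47/4*(-62) - 36698 = 1457/2 - 36698 = -71939/2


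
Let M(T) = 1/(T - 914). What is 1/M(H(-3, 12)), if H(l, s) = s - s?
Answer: -914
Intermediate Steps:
H(l, s) = 0
M(T) = 1/(-914 + T)
1/M(H(-3, 12)) = 1/(1/(-914 + 0)) = 1/(1/(-914)) = 1/(-1/914) = -914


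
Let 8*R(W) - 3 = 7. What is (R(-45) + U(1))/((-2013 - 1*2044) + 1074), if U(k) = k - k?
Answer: -5/11932 ≈ -0.00041904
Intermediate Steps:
R(W) = 5/4 (R(W) = 3/8 + (1/8)*7 = 3/8 + 7/8 = 5/4)
U(k) = 0
(R(-45) + U(1))/((-2013 - 1*2044) + 1074) = (5/4 + 0)/((-2013 - 1*2044) + 1074) = 5/(4*((-2013 - 2044) + 1074)) = 5/(4*(-4057 + 1074)) = (5/4)/(-2983) = (5/4)*(-1/2983) = -5/11932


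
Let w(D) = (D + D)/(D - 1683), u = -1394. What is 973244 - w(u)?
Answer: 176157000/181 ≈ 9.7324e+5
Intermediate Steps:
w(D) = 2*D/(-1683 + D) (w(D) = (2*D)/(-1683 + D) = 2*D/(-1683 + D))
973244 - w(u) = 973244 - 2*(-1394)/(-1683 - 1394) = 973244 - 2*(-1394)/(-3077) = 973244 - 2*(-1394)*(-1)/3077 = 973244 - 1*164/181 = 973244 - 164/181 = 176157000/181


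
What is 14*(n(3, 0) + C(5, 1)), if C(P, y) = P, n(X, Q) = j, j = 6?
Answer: 154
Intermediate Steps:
n(X, Q) = 6
14*(n(3, 0) + C(5, 1)) = 14*(6 + 5) = 14*11 = 154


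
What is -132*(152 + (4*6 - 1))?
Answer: -23100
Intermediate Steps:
-132*(152 + (4*6 - 1)) = -132*(152 + (24 - 1)) = -132*(152 + 23) = -132*175 = -23100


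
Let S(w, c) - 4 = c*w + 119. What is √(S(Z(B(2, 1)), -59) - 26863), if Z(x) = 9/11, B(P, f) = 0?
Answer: I*√3241381/11 ≈ 163.67*I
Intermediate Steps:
Z(x) = 9/11 (Z(x) = 9*(1/11) = 9/11)
S(w, c) = 123 + c*w (S(w, c) = 4 + (c*w + 119) = 4 + (119 + c*w) = 123 + c*w)
√(S(Z(B(2, 1)), -59) - 26863) = √((123 - 59*9/11) - 26863) = √((123 - 531/11) - 26863) = √(822/11 - 26863) = √(-294671/11) = I*√3241381/11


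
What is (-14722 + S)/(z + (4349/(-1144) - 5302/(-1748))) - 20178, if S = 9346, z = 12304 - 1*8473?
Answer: -12880109892578/638280009 ≈ -20179.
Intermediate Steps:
z = 3831 (z = 12304 - 8473 = 3831)
(-14722 + S)/(z + (4349/(-1144) - 5302/(-1748))) - 20178 = (-14722 + 9346)/(3831 + (4349/(-1144) - 5302/(-1748))) - 20178 = -5376/(3831 + (4349*(-1/1144) - 5302*(-1/1748))) - 20178 = -5376/(3831 + (-4349/1144 + 2651/874)) - 20178 = -5376/(3831 - 384141/499928) - 20178 = -5376/1914840027/499928 - 20178 = -5376*499928/1914840027 - 20178 = -895870976/638280009 - 20178 = -12880109892578/638280009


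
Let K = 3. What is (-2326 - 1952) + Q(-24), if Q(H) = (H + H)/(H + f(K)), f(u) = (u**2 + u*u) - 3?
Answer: -12818/3 ≈ -4272.7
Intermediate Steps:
f(u) = -3 + 2*u**2 (f(u) = (u**2 + u**2) - 3 = 2*u**2 - 3 = -3 + 2*u**2)
Q(H) = 2*H/(15 + H) (Q(H) = (H + H)/(H + (-3 + 2*3**2)) = (2*H)/(H + (-3 + 2*9)) = (2*H)/(H + (-3 + 18)) = (2*H)/(H + 15) = (2*H)/(15 + H) = 2*H/(15 + H))
(-2326 - 1952) + Q(-24) = (-2326 - 1952) + 2*(-24)/(15 - 24) = -4278 + 2*(-24)/(-9) = -4278 + 2*(-24)*(-1/9) = -4278 + 16/3 = -12818/3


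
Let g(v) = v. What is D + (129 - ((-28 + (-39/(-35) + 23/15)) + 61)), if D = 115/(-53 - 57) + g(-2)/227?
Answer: 48398363/524370 ≈ 92.298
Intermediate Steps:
D = -5265/4994 (D = 115/(-53 - 57) - 2/227 = 115/(-110) - 2*1/227 = 115*(-1/110) - 2/227 = -23/22 - 2/227 = -5265/4994 ≈ -1.0543)
D + (129 - ((-28 + (-39/(-35) + 23/15)) + 61)) = -5265/4994 + (129 - ((-28 + (-39/(-35) + 23/15)) + 61)) = -5265/4994 + (129 - ((-28 + (-39*(-1/35) + 23*(1/15))) + 61)) = -5265/4994 + (129 - ((-28 + (39/35 + 23/15)) + 61)) = -5265/4994 + (129 - ((-28 + 278/105) + 61)) = -5265/4994 + (129 - (-2662/105 + 61)) = -5265/4994 + (129 - 1*3743/105) = -5265/4994 + (129 - 3743/105) = -5265/4994 + 9802/105 = 48398363/524370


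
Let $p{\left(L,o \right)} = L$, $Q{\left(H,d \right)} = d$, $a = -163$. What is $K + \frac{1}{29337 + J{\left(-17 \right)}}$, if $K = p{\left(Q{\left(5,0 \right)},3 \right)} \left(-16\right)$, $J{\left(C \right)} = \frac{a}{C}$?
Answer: $\frac{17}{498892} \approx 3.4076 \cdot 10^{-5}$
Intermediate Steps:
$J{\left(C \right)} = - \frac{163}{C}$
$K = 0$ ($K = 0 \left(-16\right) = 0$)
$K + \frac{1}{29337 + J{\left(-17 \right)}} = 0 + \frac{1}{29337 - \frac{163}{-17}} = 0 + \frac{1}{29337 - - \frac{163}{17}} = 0 + \frac{1}{29337 + \frac{163}{17}} = 0 + \frac{1}{\frac{498892}{17}} = 0 + \frac{17}{498892} = \frac{17}{498892}$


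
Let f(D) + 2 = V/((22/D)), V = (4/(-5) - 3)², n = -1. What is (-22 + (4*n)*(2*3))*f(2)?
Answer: 8694/275 ≈ 31.615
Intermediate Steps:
V = 361/25 (V = (4*(-⅕) - 3)² = (-⅘ - 3)² = (-19/5)² = 361/25 ≈ 14.440)
f(D) = -2 + 361*D/550 (f(D) = -2 + 361/(25*((22/D))) = -2 + 361*(D/22)/25 = -2 + 361*D/550)
(-22 + (4*n)*(2*3))*f(2) = (-22 + (4*(-1))*(2*3))*(-2 + (361/550)*2) = (-22 - 4*6)*(-2 + 361/275) = (-22 - 24)*(-189/275) = -46*(-189/275) = 8694/275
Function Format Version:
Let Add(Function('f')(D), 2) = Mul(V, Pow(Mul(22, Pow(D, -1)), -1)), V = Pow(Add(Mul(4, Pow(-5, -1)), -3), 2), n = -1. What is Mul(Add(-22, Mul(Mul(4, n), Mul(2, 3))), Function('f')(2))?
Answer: Rational(8694, 275) ≈ 31.615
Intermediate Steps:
V = Rational(361, 25) (V = Pow(Add(Mul(4, Rational(-1, 5)), -3), 2) = Pow(Add(Rational(-4, 5), -3), 2) = Pow(Rational(-19, 5), 2) = Rational(361, 25) ≈ 14.440)
Function('f')(D) = Add(-2, Mul(Rational(361, 550), D)) (Function('f')(D) = Add(-2, Mul(Rational(361, 25), Pow(Mul(22, Pow(D, -1)), -1))) = Add(-2, Mul(Rational(361, 25), Mul(Rational(1, 22), D))) = Add(-2, Mul(Rational(361, 550), D)))
Mul(Add(-22, Mul(Mul(4, n), Mul(2, 3))), Function('f')(2)) = Mul(Add(-22, Mul(Mul(4, -1), Mul(2, 3))), Add(-2, Mul(Rational(361, 550), 2))) = Mul(Add(-22, Mul(-4, 6)), Add(-2, Rational(361, 275))) = Mul(Add(-22, -24), Rational(-189, 275)) = Mul(-46, Rational(-189, 275)) = Rational(8694, 275)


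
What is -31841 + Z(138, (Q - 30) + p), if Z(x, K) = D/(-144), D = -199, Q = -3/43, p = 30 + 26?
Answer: -4584905/144 ≈ -31840.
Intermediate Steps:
p = 56
Q = -3/43 (Q = -3*1/43 = -3/43 ≈ -0.069767)
Z(x, K) = 199/144 (Z(x, K) = -199/(-144) = -199*(-1/144) = 199/144)
-31841 + Z(138, (Q - 30) + p) = -31841 + 199/144 = -4584905/144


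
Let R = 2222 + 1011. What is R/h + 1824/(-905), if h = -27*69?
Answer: -6323977/1686015 ≈ -3.7508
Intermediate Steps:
R = 3233
h = -1863
R/h + 1824/(-905) = 3233/(-1863) + 1824/(-905) = 3233*(-1/1863) + 1824*(-1/905) = -3233/1863 - 1824/905 = -6323977/1686015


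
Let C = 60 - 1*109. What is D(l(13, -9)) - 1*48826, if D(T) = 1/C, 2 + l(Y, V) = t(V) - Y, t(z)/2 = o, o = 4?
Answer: -2392475/49 ≈ -48826.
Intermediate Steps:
t(z) = 8 (t(z) = 2*4 = 8)
C = -49 (C = 60 - 109 = -49)
l(Y, V) = 6 - Y (l(Y, V) = -2 + (8 - Y) = 6 - Y)
D(T) = -1/49 (D(T) = 1/(-49) = -1/49)
D(l(13, -9)) - 1*48826 = -1/49 - 1*48826 = -1/49 - 48826 = -2392475/49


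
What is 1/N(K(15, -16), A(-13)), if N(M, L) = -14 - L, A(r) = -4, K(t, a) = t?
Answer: -⅒ ≈ -0.10000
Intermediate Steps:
1/N(K(15, -16), A(-13)) = 1/(-14 - 1*(-4)) = 1/(-14 + 4) = 1/(-10) = -⅒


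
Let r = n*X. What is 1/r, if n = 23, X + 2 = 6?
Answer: 1/92 ≈ 0.010870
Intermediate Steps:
X = 4 (X = -2 + 6 = 4)
r = 92 (r = 23*4 = 92)
1/r = 1/92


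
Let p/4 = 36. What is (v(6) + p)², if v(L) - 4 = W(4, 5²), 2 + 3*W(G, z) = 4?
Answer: 198916/9 ≈ 22102.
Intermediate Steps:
W(G, z) = ⅔ (W(G, z) = -⅔ + (⅓)*4 = -⅔ + 4/3 = ⅔)
v(L) = 14/3 (v(L) = 4 + ⅔ = 14/3)
p = 144 (p = 4*36 = 144)
(v(6) + p)² = (14/3 + 144)² = (446/3)² = 198916/9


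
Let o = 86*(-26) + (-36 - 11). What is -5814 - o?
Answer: -3531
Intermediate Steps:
o = -2283 (o = -2236 - 47 = -2283)
-5814 - o = -5814 - 1*(-2283) = -5814 + 2283 = -3531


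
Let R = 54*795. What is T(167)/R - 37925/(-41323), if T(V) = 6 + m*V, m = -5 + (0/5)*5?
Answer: 1593863483/1773996390 ≈ 0.89846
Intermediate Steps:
R = 42930
m = -5 (m = -5 + (0*(⅕))*5 = -5 + 0*5 = -5 + 0 = -5)
T(V) = 6 - 5*V
T(167)/R - 37925/(-41323) = (6 - 5*167)/42930 - 37925/(-41323) = (6 - 835)*(1/42930) - 37925*(-1/41323) = -829*1/42930 + 37925/41323 = -829/42930 + 37925/41323 = 1593863483/1773996390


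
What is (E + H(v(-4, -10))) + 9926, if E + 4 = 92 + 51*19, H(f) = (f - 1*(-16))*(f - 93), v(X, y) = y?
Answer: 10365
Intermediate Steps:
H(f) = (-93 + f)*(16 + f) (H(f) = (f + 16)*(-93 + f) = (16 + f)*(-93 + f) = (-93 + f)*(16 + f))
E = 1057 (E = -4 + (92 + 51*19) = -4 + (92 + 969) = -4 + 1061 = 1057)
(E + H(v(-4, -10))) + 9926 = (1057 + (-1488 + (-10)**2 - 77*(-10))) + 9926 = (1057 + (-1488 + 100 + 770)) + 9926 = (1057 - 618) + 9926 = 439 + 9926 = 10365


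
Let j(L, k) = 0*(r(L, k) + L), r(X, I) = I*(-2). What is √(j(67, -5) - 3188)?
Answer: 2*I*√797 ≈ 56.462*I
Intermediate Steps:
r(X, I) = -2*I
j(L, k) = 0 (j(L, k) = 0*(-2*k + L) = 0*(L - 2*k) = 0)
√(j(67, -5) - 3188) = √(0 - 3188) = √(-3188) = 2*I*√797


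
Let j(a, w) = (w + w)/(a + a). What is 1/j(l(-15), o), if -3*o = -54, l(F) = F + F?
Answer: -5/3 ≈ -1.6667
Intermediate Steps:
l(F) = 2*F
o = 18 (o = -1/3*(-54) = 18)
j(a, w) = w/a (j(a, w) = (2*w)/((2*a)) = (2*w)*(1/(2*a)) = w/a)
1/j(l(-15), o) = 1/(18/((2*(-15)))) = 1/(18/(-30)) = 1/(18*(-1/30)) = 1/(-3/5) = -5/3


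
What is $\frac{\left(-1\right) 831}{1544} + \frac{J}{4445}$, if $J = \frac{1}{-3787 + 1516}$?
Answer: $- \frac{8388609989}{15586054680} \approx -0.53821$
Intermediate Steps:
$J = - \frac{1}{2271}$ ($J = \frac{1}{-2271} = - \frac{1}{2271} \approx -0.00044033$)
$\frac{\left(-1\right) 831}{1544} + \frac{J}{4445} = \frac{\left(-1\right) 831}{1544} - \frac{1}{2271 \cdot 4445} = \left(-831\right) \frac{1}{1544} - \frac{1}{10094595} = - \frac{831}{1544} - \frac{1}{10094595} = - \frac{8388609989}{15586054680}$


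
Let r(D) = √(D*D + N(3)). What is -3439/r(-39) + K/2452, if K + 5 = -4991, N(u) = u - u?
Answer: -2156818/23907 ≈ -90.217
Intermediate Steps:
N(u) = 0
K = -4996 (K = -5 - 4991 = -4996)
r(D) = √(D²) (r(D) = √(D*D + 0) = √(D² + 0) = √(D²))
-3439/r(-39) + K/2452 = -3439/(√((-39)²)) - 4996/2452 = -3439/(√1521) - 4996*1/2452 = -3439/39 - 1249/613 = -2156818/23907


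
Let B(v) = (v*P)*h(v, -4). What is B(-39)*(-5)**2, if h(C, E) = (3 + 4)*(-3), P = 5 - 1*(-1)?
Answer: 122850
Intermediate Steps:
P = 6 (P = 5 + 1 = 6)
h(C, E) = -21 (h(C, E) = 7*(-3) = -21)
B(v) = -126*v (B(v) = (v*6)*(-21) = (6*v)*(-21) = -126*v)
B(-39)*(-5)**2 = -126*(-39)*(-5)**2 = 4914*25 = 122850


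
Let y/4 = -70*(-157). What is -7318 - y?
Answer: -51278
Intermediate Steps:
y = 43960 (y = 4*(-70*(-157)) = 4*10990 = 43960)
-7318 - y = -7318 - 1*43960 = -7318 - 43960 = -51278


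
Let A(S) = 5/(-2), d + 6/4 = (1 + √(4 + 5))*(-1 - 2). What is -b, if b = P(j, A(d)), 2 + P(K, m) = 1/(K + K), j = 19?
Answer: 75/38 ≈ 1.9737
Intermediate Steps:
d = -27/2 (d = -3/2 + (1 + √(4 + 5))*(-1 - 2) = -3/2 + (1 + √9)*(-3) = -3/2 + (1 + 3)*(-3) = -3/2 + 4*(-3) = -3/2 - 12 = -27/2 ≈ -13.500)
A(S) = -5/2 (A(S) = 5*(-½) = -5/2)
P(K, m) = -2 + 1/(2*K) (P(K, m) = -2 + 1/(K + K) = -2 + 1/(2*K))
b = -75/38 (b = -2 + (½)/19 = -2 + (½)*(1/19) = -2 + 1/38 = -75/38 ≈ -1.9737)
-b = -1*(-75/38) = 75/38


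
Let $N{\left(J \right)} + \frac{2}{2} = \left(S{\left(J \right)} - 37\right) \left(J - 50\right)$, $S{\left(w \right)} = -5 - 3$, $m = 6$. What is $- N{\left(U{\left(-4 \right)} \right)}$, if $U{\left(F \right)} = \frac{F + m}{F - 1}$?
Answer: $-2267$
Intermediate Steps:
$S{\left(w \right)} = -8$ ($S{\left(w \right)} = -5 - 3 = -8$)
$U{\left(F \right)} = \frac{6 + F}{-1 + F}$ ($U{\left(F \right)} = \frac{F + 6}{F - 1} = \frac{6 + F}{-1 + F}$)
$N{\left(J \right)} = 2249 - 45 J$ ($N{\left(J \right)} = -1 + \left(-8 - 37\right) \left(J - 50\right) = -1 - 45 \left(-50 + J\right) = -1 - \left(-2250 + 45 J\right) = 2249 - 45 J$)
$- N{\left(U{\left(-4 \right)} \right)} = - (2249 - 45 \frac{6 - 4}{-1 - 4}) = - (2249 - 45 \frac{1}{-5} \cdot 2) = - (2249 - 45 \left(\left(- \frac{1}{5}\right) 2\right)) = - (2249 - -18) = - (2249 + 18) = \left(-1\right) 2267 = -2267$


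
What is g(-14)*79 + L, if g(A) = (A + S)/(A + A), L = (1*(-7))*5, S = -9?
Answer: 837/28 ≈ 29.893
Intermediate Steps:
L = -35 (L = -7*5 = -35)
g(A) = (-9 + A)/(2*A) (g(A) = (A - 9)/(A + A) = (-9 + A)/((2*A)) = (-9 + A)*(1/(2*A)) = (-9 + A)/(2*A))
g(-14)*79 + L = ((½)*(-9 - 14)/(-14))*79 - 35 = ((½)*(-1/14)*(-23))*79 - 35 = (23/28)*79 - 35 = 1817/28 - 35 = 837/28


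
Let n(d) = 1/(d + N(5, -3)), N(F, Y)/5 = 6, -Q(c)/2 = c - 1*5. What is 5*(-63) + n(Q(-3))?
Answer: -14489/46 ≈ -314.98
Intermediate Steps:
Q(c) = 10 - 2*c (Q(c) = -2*(c - 1*5) = -2*(c - 5) = -2*(-5 + c) = 10 - 2*c)
N(F, Y) = 30 (N(F, Y) = 5*6 = 30)
n(d) = 1/(30 + d) (n(d) = 1/(d + 30) = 1/(30 + d))
5*(-63) + n(Q(-3)) = 5*(-63) + 1/(30 + (10 - 2*(-3))) = -315 + 1/(30 + (10 + 6)) = -315 + 1/(30 + 16) = -315 + 1/46 = -14489/46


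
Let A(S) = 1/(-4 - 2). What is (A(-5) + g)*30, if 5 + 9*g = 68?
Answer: 205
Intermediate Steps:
g = 7 (g = -5/9 + (⅑)*68 = -5/9 + 68/9 = 7)
A(S) = -⅙ (A(S) = 1/(-6) = -⅙)
(A(-5) + g)*30 = (-⅙ + 7)*30 = (41/6)*30 = 205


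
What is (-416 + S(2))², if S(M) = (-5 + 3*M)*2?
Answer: 171396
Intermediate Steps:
S(M) = -10 + 6*M
(-416 + S(2))² = (-416 + (-10 + 6*2))² = (-416 + (-10 + 12))² = (-416 + 2)² = (-414)² = 171396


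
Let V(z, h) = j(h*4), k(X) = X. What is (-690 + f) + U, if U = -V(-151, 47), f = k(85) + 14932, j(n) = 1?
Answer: 14326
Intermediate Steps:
V(z, h) = 1
f = 15017 (f = 85 + 14932 = 15017)
U = -1 (U = -1*1 = -1)
(-690 + f) + U = (-690 + 15017) - 1 = 14327 - 1 = 14326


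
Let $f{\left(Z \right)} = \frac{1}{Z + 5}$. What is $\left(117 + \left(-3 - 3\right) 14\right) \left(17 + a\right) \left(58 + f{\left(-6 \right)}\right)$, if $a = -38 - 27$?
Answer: $-90288$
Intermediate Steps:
$f{\left(Z \right)} = \frac{1}{5 + Z}$
$a = -65$
$\left(117 + \left(-3 - 3\right) 14\right) \left(17 + a\right) \left(58 + f{\left(-6 \right)}\right) = \left(117 + \left(-3 - 3\right) 14\right) \left(17 - 65\right) \left(58 + \frac{1}{5 - 6}\right) = \left(117 + \left(-3 - 3\right) 14\right) \left(- 48 \left(58 + \frac{1}{-1}\right)\right) = \left(117 - 84\right) \left(- 48 \left(58 - 1\right)\right) = \left(117 - 84\right) \left(\left(-48\right) 57\right) = 33 \left(-2736\right) = -90288$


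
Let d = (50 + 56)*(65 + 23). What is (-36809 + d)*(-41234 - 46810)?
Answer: 2419537164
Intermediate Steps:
d = 9328 (d = 106*88 = 9328)
(-36809 + d)*(-41234 - 46810) = (-36809 + 9328)*(-41234 - 46810) = -27481*(-88044) = 2419537164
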